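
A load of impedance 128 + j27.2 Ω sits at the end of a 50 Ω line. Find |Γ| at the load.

Γ = (Z_L − Z_0)/(Z_L + Z_0) = (78 + j27.2)/(178 + j27.2)
|Γ| = 82.6/180

|Γ| ≈ 0.459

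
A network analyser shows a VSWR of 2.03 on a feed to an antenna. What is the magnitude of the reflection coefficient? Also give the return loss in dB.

|Γ| ≈ 0.34; return loss ≈ 9.37 dB

|Γ| = (S − 1)/(S + 1) = (2.03 − 1)/(2.03 + 1) = 1.03/3.03
RL = −20·log₁₀|Γ| = −20·log₁₀(0.34)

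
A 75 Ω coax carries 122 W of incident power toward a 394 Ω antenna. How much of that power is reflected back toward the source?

P_reflected ≈ 56.4 W

Γ = (394 − 75)/(394 + 75) = 0.68
|Γ|² = 0.463
P_refl = |Γ|²·P_inc = 56.4 W, P_del = (1 − |Γ|²)·P_inc = 65.6 W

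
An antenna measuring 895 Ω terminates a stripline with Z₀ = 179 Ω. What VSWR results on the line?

Γ = (895 − 179)/(895 + 179) = 0.667
VSWR = (1 + 0.667)/(1 − 0.667)

VSWR ≈ 5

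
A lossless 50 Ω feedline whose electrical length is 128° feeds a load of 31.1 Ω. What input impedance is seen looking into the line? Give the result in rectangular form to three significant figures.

Z_in ≈ 50.2 − j24 Ω

tan(βl) = tan(128°) = -1.28
Z_in = Z_0·(Z_L + jZ_0·tanβl)/(Z_0 + jZ_L·tanβl)
     = 50·(31.1 − j64)/(50 − j39.8)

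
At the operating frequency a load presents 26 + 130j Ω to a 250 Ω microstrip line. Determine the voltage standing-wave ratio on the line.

Γ = (Z_L − Z_0)/(Z_L + Z_0) = (-224 + j130)/(276 + j130)
|Γ| = 259/305 = 0.849
VSWR = (1 + |Γ|)/(1 − |Γ|) = 1.85/0.151

VSWR ≈ 12.2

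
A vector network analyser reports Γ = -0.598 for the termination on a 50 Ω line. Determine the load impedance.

Z_L = Z_0·(1 + Γ)/(1 − Γ) = 50·(0.402)/(1.6)

Z_L ≈ 12.6 Ω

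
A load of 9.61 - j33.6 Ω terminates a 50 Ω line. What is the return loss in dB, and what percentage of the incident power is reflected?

Γ = (-40.39 − j33.6)/(59.61 − j33.6), |Γ| = 0.768
RL = −20·log₁₀(0.768) = 2.3 dB
P_refl/P_inc = |Γ|² = 0.59

RL ≈ 2.3 dB; 59% of incident power reflected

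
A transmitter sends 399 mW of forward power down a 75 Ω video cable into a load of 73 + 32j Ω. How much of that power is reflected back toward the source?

|Γ| = |(-2 + j32)/(148 + j32)| = 0.212
|Γ|² = 0.0448
P_refl = |Γ|²·P_inc = 17.9 mW, P_del = (1 − |Γ|²)·P_inc = 381 mW

P_reflected ≈ 17.9 mW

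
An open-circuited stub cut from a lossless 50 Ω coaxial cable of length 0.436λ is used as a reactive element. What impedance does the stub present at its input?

Z_in ≈ +j118 Ω

βl = 2π × 0.436 = 157°
tan(βl) = -0.425
For an open-circuited stub, Z_in = −jZ_0·cot(βl) = −jZ_0/tan(βl)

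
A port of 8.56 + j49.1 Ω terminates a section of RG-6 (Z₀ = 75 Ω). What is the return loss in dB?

Γ = (-66.44 + j49.1)/(83.56 + j49.1), |Γ| = 0.852
RL = −20·log₁₀|Γ| = −20·log₁₀(0.852)

RL ≈ 1.39 dB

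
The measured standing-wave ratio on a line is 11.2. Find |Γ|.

|Γ| ≈ 0.836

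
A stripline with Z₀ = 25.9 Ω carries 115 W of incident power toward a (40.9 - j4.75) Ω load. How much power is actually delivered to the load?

|Γ| = |(15 − j4.75)/(66.8 − j4.75)| = 0.235
|Γ|² = 0.0552
P_refl = |Γ|²·P_inc = 6.35 W, P_del = (1 − |Γ|²)·P_inc = 109 W

P_delivered ≈ 109 W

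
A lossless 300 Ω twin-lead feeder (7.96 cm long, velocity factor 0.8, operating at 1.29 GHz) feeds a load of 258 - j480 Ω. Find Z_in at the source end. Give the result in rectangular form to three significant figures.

Z_in ≈ 1420 − j134 Ω

λ = v/f = 0.8·c / 1.29 GHz = 0.186 m
βl = 2π·l/λ = 2π × 0.428 = 154°
tan(βl) = tan(154°) = -0.487
Z_in = Z_0·(Z_L + jZ_0·tanβl)/(Z_0 + jZ_L·tanβl)
     = 300·(258 − j626)/(66.2 − j126)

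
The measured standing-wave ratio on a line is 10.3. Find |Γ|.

|Γ| ≈ 0.823

|Γ| = (S − 1)/(S + 1) = (10.3 − 1)/(10.3 + 1) = 9.3/11.3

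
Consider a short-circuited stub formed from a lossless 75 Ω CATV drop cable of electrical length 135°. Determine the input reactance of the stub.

X_in ≈ -75 Ω (capacitive)

tan(βl) = -1
For a short-circuited stub, Z_in = jZ_0·tan(βl)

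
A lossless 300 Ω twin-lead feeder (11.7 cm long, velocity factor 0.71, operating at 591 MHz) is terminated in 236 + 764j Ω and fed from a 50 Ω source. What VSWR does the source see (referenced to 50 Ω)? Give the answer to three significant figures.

λ = v/f = 0.71·c / 591 MHz = 0.36 m
βl = 2π·l/λ = 2π × 0.325 = 117°
tan(βl) = -1.97
Z_in = Z_0·(Z_L + jZ_0·tanβl)/(Z_0 + jZ_L·tanβl) = 29.8 + j36.2 Ω
Γ_s = (Z_in − Z_s)/(Z_in + Z_s) = (-20.2 + j36.2)/(79.8 + j36.2), |Γ_s| = 0.473
VSWR = (1 + |Γ_s|)/(1 − |Γ_s|)

VSWR ≈ 2.79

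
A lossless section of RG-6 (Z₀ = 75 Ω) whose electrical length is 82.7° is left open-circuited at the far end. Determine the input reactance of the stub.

X_in ≈ -9.61 Ω (capacitive)

tan(βl) = 7.81
For an open-circuited stub, Z_in = −jZ_0·cot(βl) = −jZ_0/tan(βl)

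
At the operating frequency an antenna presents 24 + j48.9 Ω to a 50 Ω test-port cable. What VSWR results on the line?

VSWR ≈ 4.32

Γ = (Z_L − Z_0)/(Z_L + Z_0) = (-26 + j48.9)/(74 + j48.9)
|Γ| = 55.4/88.7 = 0.624
VSWR = (1 + |Γ|)/(1 − |Γ|) = 1.62/0.376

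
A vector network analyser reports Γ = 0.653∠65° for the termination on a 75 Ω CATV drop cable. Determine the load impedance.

Z_L = Z_0·(1 + Γ)/(1 − Γ) = 75·(1.28 + j0.592)/(0.724 − j0.592)

Z_L ≈ 49.2 + j102 Ω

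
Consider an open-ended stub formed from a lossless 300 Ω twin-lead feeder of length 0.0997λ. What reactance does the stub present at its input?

X_in ≈ -415 Ω (capacitive)

βl = 2π × 0.0997 = 35.9°
tan(βl) = 0.724
For an open-ended stub, Z_in = −jZ_0·cot(βl) = −jZ_0/tan(βl)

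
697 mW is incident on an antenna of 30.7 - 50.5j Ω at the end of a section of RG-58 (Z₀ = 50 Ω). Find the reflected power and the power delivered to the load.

|Γ| = |(-19.3 − j50.5)/(80.7 − j50.5)| = 0.568
|Γ|² = 0.323
P_refl = |Γ|²·P_inc = 225 mW, P_del = (1 − |Γ|²)·P_inc = 472 mW

P_reflected ≈ 225 mW; P_delivered ≈ 472 mW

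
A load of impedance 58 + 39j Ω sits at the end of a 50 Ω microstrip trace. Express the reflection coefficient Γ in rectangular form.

Γ ≈ 0.181 + j0.296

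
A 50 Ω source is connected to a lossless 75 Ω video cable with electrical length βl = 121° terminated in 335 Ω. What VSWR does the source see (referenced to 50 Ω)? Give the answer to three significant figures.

tan(βl) = -1.66
Z_in = Z_0·(Z_L + jZ_0·tanβl)/(Z_0 + jZ_L·tanβl) = 22.4 + j42 Ω
Γ_s = (Z_in − Z_s)/(Z_in + Z_s) = (-27.6 + j42)/(72.4 + j42), |Γ_s| = 0.6
VSWR = (1 + |Γ_s|)/(1 − |Γ_s|)

VSWR ≈ 4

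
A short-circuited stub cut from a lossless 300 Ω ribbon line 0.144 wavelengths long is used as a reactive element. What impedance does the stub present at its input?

Z_in ≈ +j382 Ω

βl = 2π × 0.144 = 51.8°
tan(βl) = 1.27
For a short-circuited stub, Z_in = jZ_0·tan(βl)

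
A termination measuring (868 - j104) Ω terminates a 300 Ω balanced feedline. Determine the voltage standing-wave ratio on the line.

Γ = (Z_L − Z_0)/(Z_L + Z_0) = (568 − j104)/(1168 − j104)
|Γ| = 577/1170 = 0.492
VSWR = (1 + |Γ|)/(1 − |Γ|) = 1.49/0.508

VSWR ≈ 2.94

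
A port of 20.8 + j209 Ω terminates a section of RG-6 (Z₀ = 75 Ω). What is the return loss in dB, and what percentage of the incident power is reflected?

RL ≈ 0.546 dB; 88.2% of incident power reflected

Γ = (-54.2 + j209)/(95.8 + j209), |Γ| = 0.939
RL = −20·log₁₀(0.939) = 0.546 dB
P_refl/P_inc = |Γ|² = 0.882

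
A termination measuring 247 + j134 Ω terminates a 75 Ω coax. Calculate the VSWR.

Γ = (Z_L − Z_0)/(Z_L + Z_0) = (172 + j134)/(322 + j134)
|Γ| = 218/349 = 0.625
VSWR = (1 + |Γ|)/(1 − |Γ|) = 1.63/0.375

VSWR ≈ 4.34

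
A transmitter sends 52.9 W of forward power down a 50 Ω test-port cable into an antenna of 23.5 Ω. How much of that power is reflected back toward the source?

Γ = (23.5 − 50)/(23.5 + 50) = -0.361
|Γ|² = 0.13
P_refl = |Γ|²·P_inc = 6.88 W, P_del = (1 − |Γ|²)·P_inc = 46 W

P_reflected ≈ 6.88 W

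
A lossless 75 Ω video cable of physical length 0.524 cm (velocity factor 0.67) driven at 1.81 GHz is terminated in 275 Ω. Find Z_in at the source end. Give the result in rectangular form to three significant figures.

λ = v/f = 0.67·c / 1.81 GHz = 0.111 m
βl = 2π·l/λ = 2π × 0.0472 = 17°
tan(βl) = tan(17°) = 0.305
Z_in = Z_0·(Z_L + jZ_0·tanβl)/(Z_0 + jZ_L·tanβl)
     = 75·(275 + j22.9)/(75 + j84)

Z_in ≈ 133 − j126 Ω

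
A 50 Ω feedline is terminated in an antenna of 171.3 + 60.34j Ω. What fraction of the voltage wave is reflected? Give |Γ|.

|Γ| ≈ 0.591

Γ = (Z_L − Z_0)/(Z_L + Z_0) = (121.3 + j60.34)/(221.3 + j60.34)
|Γ| = 135/229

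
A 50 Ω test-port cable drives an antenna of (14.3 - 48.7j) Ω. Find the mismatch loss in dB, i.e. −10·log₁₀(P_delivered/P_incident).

mismatch loss ≈ 3.57 dB

Γ = (-35.7 − j48.7)/(64.3 − j48.7), |Γ| = 0.749
|Γ|² = 0.56, so P_del/P_inc = 1 − |Γ|² = 0.44
ML = −10·log₁₀(1 − |Γ|²)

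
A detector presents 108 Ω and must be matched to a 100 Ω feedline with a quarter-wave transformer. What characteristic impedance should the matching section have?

Z_qwt ≈ 104 Ω

Z_qwt = √(Z_0·R_L) = √(100 × 108) = √10800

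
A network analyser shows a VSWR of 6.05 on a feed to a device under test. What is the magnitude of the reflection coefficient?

|Γ| = (S − 1)/(S + 1) = (6.05 − 1)/(6.05 + 1) = 5.05/7.05

|Γ| ≈ 0.716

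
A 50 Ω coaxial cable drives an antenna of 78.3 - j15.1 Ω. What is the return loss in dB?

RL ≈ 12.1 dB

Γ = (28.3 − j15.1)/(128.3 − j15.1), |Γ| = 0.248
RL = −20·log₁₀|Γ| = −20·log₁₀(0.248)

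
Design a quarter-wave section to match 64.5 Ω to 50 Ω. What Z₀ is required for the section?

Z_qwt ≈ 56.8 Ω

Z_qwt = √(Z_0·R_L) = √(50 × 64.5) = √3225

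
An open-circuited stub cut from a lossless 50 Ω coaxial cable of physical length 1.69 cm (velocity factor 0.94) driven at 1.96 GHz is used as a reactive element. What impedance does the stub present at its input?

Z_in ≈ −j55 Ω

λ = v/f = 0.94·c / 1.96 GHz = 0.144 m
βl = 2π·l/λ = 2π × 0.117 = 42.3°
tan(βl) = 0.909
For an open-circuited stub, Z_in = −jZ_0·cot(βl) = −jZ_0/tan(βl)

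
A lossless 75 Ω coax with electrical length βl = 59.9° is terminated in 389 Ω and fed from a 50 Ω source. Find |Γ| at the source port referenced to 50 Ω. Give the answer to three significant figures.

tan(βl) = 1.73
Z_in = Z_0·(Z_L + jZ_0·tanβl)/(Z_0 + jZ_L·tanβl) = 19.1 − j41.3 Ω
Γ_s = (Z_in − Z_s)/(Z_in + Z_s) = (-30.9 − j41.3)/(69.1 − j41.3), |Γ_s| = 0.641

|Γ| ≈ 0.641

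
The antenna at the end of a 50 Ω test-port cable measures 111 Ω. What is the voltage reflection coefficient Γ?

Γ = 0.379

Γ = (Z_L − Z_0)/(Z_L + Z_0) = (111 − 50)/(111 + 50) = 61/161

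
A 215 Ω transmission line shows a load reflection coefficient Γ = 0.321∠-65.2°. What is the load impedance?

Z_L = Z_0·(1 + Γ)/(1 − Γ) = 215·(1.13 − j0.291)/(0.865 + j0.291)

Z_L ≈ 231 − j150 Ω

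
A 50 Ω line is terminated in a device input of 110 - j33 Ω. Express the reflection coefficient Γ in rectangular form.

Γ = (Z_L − Z_0)/(Z_L + Z_0) = (60 − j33)/(160 − j33)

Γ ≈ 0.401 − j0.124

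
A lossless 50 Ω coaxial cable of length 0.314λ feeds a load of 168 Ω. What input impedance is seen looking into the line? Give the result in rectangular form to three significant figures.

βl = 2π × 0.314 = 113°
tan(βl) = tan(113°) = -2.35
Z_in = Z_0·(Z_L + jZ_0·tanβl)/(Z_0 + jZ_L·tanβl)
     = 50·(168 − j118)/(50 − j395)

Z_in ≈ 17.3 + j19.1 Ω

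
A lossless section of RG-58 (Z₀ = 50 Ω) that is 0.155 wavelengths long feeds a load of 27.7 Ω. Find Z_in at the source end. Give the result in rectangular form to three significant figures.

Z_in ≈ 52.7 + j30.6 Ω

βl = 2π × 0.155 = 55.8°
tan(βl) = tan(55.8°) = 1.47
Z_in = Z_0·(Z_L + jZ_0·tanβl)/(Z_0 + jZ_L·tanβl)
     = 50·(27.7 + j73.6)/(50 + j40.8)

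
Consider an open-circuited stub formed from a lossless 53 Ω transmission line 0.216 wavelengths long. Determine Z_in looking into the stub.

Z_in ≈ −j11.5 Ω

βl = 2π × 0.216 = 77.8°
tan(βl) = 4.61
For an open-circuited stub, Z_in = −jZ_0·cot(βl) = −jZ_0/tan(βl)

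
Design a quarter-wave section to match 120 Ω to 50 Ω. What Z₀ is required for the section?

Z_qwt = √(Z_0·R_L) = √(50 × 120) = √6000

Z_qwt ≈ 77.5 Ω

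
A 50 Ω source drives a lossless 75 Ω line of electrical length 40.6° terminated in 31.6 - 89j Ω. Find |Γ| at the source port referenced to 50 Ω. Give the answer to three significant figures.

tan(βl) = 0.857
Z_in = Z_0·(Z_L + jZ_0·tanβl)/(Z_0 + jZ_L·tanβl) = 13.1 − j14.6 Ω
Γ_s = (Z_in − Z_s)/(Z_in + Z_s) = (-36.9 − j14.6)/(63.1 − j14.6), |Γ_s| = 0.614

|Γ| ≈ 0.614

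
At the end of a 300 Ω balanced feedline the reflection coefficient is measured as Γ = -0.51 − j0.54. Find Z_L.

Z_L = Z_0·(1 + Γ)/(1 − Γ) = 300·(0.49 − j0.54)/(1.51 + j0.54)

Z_L ≈ 52.3 − j126 Ω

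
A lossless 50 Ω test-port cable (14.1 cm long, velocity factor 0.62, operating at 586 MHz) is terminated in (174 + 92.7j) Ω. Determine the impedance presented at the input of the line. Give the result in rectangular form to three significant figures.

λ = v/f = 0.62·c / 586 MHz = 0.317 m
βl = 2π·l/λ = 2π × 0.444 = 160°
tan(βl) = tan(160°) = -0.366
Z_in = Z_0·(Z_L + jZ_0·tanβl)/(Z_0 + jZ_L·tanβl)
     = 50·(174 + j74.4)/(83.9 − j63.6)

Z_in ≈ 44.5 + j78.1 Ω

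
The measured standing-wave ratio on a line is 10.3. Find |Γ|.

|Γ| ≈ 0.823

|Γ| = (S − 1)/(S + 1) = (10.3 − 1)/(10.3 + 1) = 9.3/11.3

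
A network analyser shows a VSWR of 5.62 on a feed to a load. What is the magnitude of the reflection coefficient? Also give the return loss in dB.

|Γ| ≈ 0.698; return loss ≈ 3.12 dB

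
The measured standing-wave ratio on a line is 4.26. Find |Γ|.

|Γ| = (S − 1)/(S + 1) = (4.26 − 1)/(4.26 + 1) = 3.26/5.26

|Γ| ≈ 0.62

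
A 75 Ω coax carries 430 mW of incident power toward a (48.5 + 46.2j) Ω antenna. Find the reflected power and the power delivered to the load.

P_reflected ≈ 70.2 mW; P_delivered ≈ 360 mW

|Γ| = |(-26.5 + j46.2)/(123.5 + j46.2)| = 0.404
|Γ|² = 0.163
P_refl = |Γ|²·P_inc = 70.2 mW, P_del = (1 − |Γ|²)·P_inc = 360 mW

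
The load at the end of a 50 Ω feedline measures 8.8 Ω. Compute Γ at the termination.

Γ = -0.701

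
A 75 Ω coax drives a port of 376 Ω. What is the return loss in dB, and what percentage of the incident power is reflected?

RL ≈ 3.51 dB; 44.5% of incident power reflected

Γ = (376 − 75)/(376 + 75) = 0.667
RL = −20·log₁₀(0.667) = 3.51 dB
P_refl/P_inc = |Γ|² = 0.445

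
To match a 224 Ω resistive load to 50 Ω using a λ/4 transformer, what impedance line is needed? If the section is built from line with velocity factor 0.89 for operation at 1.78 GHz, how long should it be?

Z_qwt = √(Z_0·R_L) = √(50 × 224) = √11200
λ = 0.89·c/f = 0.15 m, so l = λ/4 = 0.0375 m

Z_qwt ≈ 106 Ω; length ≈ 3.75 cm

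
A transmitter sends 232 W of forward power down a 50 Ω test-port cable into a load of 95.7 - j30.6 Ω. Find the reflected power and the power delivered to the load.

P_reflected ≈ 31.7 W; P_delivered ≈ 200 W

|Γ| = |(45.7 − j30.6)/(145.7 − j30.6)| = 0.369
|Γ|² = 0.136
P_refl = |Γ|²·P_inc = 31.7 W, P_del = (1 − |Γ|²)·P_inc = 200 W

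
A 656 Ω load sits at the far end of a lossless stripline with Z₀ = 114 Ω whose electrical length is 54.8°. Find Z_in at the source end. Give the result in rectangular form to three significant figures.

Z_in ≈ 29.2 − j76.8 Ω

tan(βl) = tan(54.8°) = 1.42
Z_in = Z_0·(Z_L + jZ_0·tanβl)/(Z_0 + jZ_L·tanβl)
     = 114·(656 + j162)/(114 + j930)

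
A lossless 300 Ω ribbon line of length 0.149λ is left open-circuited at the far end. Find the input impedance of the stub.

Z_in ≈ −j221 Ω

βl = 2π × 0.149 = 53.6°
tan(βl) = 1.36
For an open-circuited stub, Z_in = −jZ_0·cot(βl) = −jZ_0/tan(βl)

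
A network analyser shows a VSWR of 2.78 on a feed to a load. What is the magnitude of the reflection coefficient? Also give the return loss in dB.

|Γ| ≈ 0.471; return loss ≈ 6.54 dB

|Γ| = (S − 1)/(S + 1) = (2.78 − 1)/(2.78 + 1) = 1.78/3.78
RL = −20·log₁₀|Γ| = −20·log₁₀(0.471)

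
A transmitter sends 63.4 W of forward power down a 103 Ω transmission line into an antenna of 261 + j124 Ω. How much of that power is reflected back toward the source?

P_reflected ≈ 17.3 W

|Γ| = |(158 + j124)/(364 + j124)| = 0.522
|Γ|² = 0.273
P_refl = |Γ|²·P_inc = 17.3 W, P_del = (1 − |Γ|²)·P_inc = 46.1 W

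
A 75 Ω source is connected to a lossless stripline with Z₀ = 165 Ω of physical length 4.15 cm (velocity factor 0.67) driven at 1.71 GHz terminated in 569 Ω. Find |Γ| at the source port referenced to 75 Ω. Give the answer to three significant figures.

|Γ| ≈ 0.597

λ = v/f = 0.67·c / 1.71 GHz = 0.118 m
βl = 2π·l/λ = 2π × 0.353 = 127°
tan(βl) = -1.32
Z_in = Z_0·(Z_L + jZ_0·tanβl)/(Z_0 + jZ_L·tanβl) = 71.8 + j109 Ω
Γ_s = (Z_in − Z_s)/(Z_in + Z_s) = (-3.23 + j109)/(147 + j109), |Γ_s| = 0.597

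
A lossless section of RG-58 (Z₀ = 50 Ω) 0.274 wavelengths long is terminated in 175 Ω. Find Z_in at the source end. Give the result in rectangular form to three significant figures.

Z_in ≈ 14.6 + j6.96 Ω

βl = 2π × 0.274 = 98.6°
tan(βl) = tan(98.6°) = -6.58
Z_in = Z_0·(Z_L + jZ_0·tanβl)/(Z_0 + jZ_L·tanβl)
     = 50·(175 − j329)/(50 − j1150)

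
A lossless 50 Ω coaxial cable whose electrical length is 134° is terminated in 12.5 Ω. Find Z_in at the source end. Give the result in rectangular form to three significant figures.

Z_in ≈ 24.3 − j45.5 Ω

tan(βl) = tan(134°) = -1.04
Z_in = Z_0·(Z_L + jZ_0·tanβl)/(Z_0 + jZ_L·tanβl)
     = 50·(12.5 − j51.8)/(50 − j12.9)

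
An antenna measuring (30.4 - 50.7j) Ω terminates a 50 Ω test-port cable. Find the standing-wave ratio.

VSWR ≈ 3.67

Γ = (Z_L − Z_0)/(Z_L + Z_0) = (-19.6 − j50.7)/(80.4 − j50.7)
|Γ| = 54.4/95.1 = 0.572
VSWR = (1 + |Γ|)/(1 − |Γ|) = 1.57/0.428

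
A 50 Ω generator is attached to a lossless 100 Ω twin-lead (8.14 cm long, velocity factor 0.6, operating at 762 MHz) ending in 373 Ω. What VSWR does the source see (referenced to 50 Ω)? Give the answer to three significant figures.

VSWR ≈ 3.76

λ = v/f = 0.6·c / 762 MHz = 0.236 m
βl = 2π·l/λ = 2π × 0.345 = 124°
tan(βl) = -1.48
Z_in = Z_0·(Z_L + jZ_0·tanβl)/(Z_0 + jZ_L·tanβl) = 37.8 + j60.7 Ω
Γ_s = (Z_in − Z_s)/(Z_in + Z_s) = (-12.2 + j60.7)/(87.8 + j60.7), |Γ_s| = 0.58
VSWR = (1 + |Γ_s|)/(1 − |Γ_s|)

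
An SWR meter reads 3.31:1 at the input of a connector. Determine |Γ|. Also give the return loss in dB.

|Γ| ≈ 0.536; return loss ≈ 5.42 dB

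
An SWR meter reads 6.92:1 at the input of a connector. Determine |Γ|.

|Γ| = (S − 1)/(S + 1) = (6.92 − 1)/(6.92 + 1) = 5.92/7.92

|Γ| ≈ 0.747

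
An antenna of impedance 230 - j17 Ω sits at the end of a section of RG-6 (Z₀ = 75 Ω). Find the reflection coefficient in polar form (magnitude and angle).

Γ ≈ 0.51 ∠ -3.07°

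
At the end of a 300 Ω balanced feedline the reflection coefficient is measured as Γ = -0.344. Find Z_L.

Z_L = Z_0·(1 + Γ)/(1 − Γ) = 300·(0.656)/(1.34)

Z_L ≈ 146 Ω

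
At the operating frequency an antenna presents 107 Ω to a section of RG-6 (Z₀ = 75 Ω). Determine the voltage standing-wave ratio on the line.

For a purely resistive load, VSWR = R_L/Z_0 or Z_0/R_L (whichever > 1) = 107/75

VSWR ≈ 1.43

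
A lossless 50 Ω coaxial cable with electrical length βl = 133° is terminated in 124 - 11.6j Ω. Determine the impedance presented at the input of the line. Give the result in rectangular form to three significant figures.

Z_in ≈ 34.9 + j36.8 Ω

tan(βl) = tan(133°) = -1.07
Z_in = Z_0·(Z_L + jZ_0·tanβl)/(Z_0 + jZ_L·tanβl)
     = 50·(124 − j65.2)/(37.6 − j133)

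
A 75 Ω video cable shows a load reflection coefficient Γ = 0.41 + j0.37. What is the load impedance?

Z_L = Z_0·(1 + Γ)/(1 − Γ) = 75·(1.41 + j0.37)/(0.59 − j0.37)

Z_L ≈ 107 + j114 Ω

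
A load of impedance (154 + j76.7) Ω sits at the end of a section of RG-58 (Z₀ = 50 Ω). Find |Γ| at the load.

|Γ| ≈ 0.593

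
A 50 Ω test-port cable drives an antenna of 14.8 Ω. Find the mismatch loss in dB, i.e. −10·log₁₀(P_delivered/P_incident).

Γ = (14.8 − 50)/(14.8 + 50) = -0.543
|Γ|² = 0.295, so P_del/P_inc = 1 − |Γ|² = 0.705
ML = −10·log₁₀(1 − |Γ|²)

mismatch loss ≈ 1.52 dB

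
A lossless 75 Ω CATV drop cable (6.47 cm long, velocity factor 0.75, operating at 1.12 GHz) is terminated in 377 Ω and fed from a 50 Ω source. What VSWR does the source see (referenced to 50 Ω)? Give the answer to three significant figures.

VSWR ≈ 4.18

λ = v/f = 0.75·c / 1.12 GHz = 0.201 m
βl = 2π·l/λ = 2π × 0.322 = 116°
tan(βl) = -2.06
Z_in = Z_0·(Z_L + jZ_0·tanβl)/(Z_0 + jZ_L·tanβl) = 18.3 + j34.7 Ω
Γ_s = (Z_in − Z_s)/(Z_in + Z_s) = (-31.7 + j34.7)/(68.3 + j34.7), |Γ_s| = 0.614
VSWR = (1 + |Γ_s|)/(1 − |Γ_s|)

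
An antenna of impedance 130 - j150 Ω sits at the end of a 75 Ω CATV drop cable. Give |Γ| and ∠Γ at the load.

Γ ≈ 0.629 ∠ -33.7°

Γ = (Z_L − Z_0)/(Z_L + Z_0) = (55 − j150)/(205 − j150)
|Γ| = 160/254 = 0.629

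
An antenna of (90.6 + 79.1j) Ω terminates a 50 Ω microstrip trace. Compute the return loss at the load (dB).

RL ≈ 5.17 dB

Γ = (40.6 + j79.1)/(140.6 + j79.1), |Γ| = 0.551
RL = −20·log₁₀|Γ| = −20·log₁₀(0.551)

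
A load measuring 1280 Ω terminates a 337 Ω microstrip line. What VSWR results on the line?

VSWR ≈ 3.8

Γ = (1280 − 337)/(1280 + 337) = 0.583
VSWR = (1 + 0.583)/(1 − 0.583)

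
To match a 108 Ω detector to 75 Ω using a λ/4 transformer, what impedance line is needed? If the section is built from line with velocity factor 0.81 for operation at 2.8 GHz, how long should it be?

Z_qwt ≈ 90 Ω; length ≈ 2.17 cm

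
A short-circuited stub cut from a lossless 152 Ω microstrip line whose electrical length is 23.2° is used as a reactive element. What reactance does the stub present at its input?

tan(βl) = 0.429
For a short-circuited stub, Z_in = jZ_0·tan(βl)

X_in ≈ 65.1 Ω (inductive)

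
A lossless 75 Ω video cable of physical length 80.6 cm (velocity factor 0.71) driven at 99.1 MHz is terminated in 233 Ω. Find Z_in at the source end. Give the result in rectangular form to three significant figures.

Z_in ≈ 43.7 + j60.9 Ω

λ = v/f = 0.71·c / 99.1 MHz = 2.15 m
βl = 2π·l/λ = 2π × 0.375 = 135°
tan(βl) = tan(135°) = -1
Z_in = Z_0·(Z_L + jZ_0·tanβl)/(Z_0 + jZ_L·tanβl)
     = 75·(233 − j75)/(75 − j233)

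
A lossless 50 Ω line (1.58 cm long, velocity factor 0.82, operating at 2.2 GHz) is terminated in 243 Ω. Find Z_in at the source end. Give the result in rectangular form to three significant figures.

λ = v/f = 0.82·c / 2.2 GHz = 0.112 m
βl = 2π·l/λ = 2π × 0.141 = 50.9°
tan(βl) = tan(50.9°) = 1.23
Z_in = Z_0·(Z_L + jZ_0·tanβl)/(Z_0 + jZ_L·tanβl)
     = 50·(243 + j61.5)/(50 + j299)

Z_in ≈ 16.6 − j37.9 Ω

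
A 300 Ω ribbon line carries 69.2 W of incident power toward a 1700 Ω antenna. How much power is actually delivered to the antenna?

P_delivered ≈ 35.3 W

Γ = (1700 − 300)/(1700 + 300) = 0.7
|Γ|² = 0.49
P_refl = |Γ|²·P_inc = 33.9 W, P_del = (1 − |Γ|²)·P_inc = 35.3 W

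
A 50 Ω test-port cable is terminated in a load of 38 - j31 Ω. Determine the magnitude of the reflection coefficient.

Γ = (Z_L − Z_0)/(Z_L + Z_0) = (-12 − j31)/(88 − j31)
|Γ| = 33.2/93.3

|Γ| ≈ 0.356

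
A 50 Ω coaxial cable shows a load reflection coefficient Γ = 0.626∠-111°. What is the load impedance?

Z_L ≈ 16.5 − j31.8 Ω

Z_L = Z_0·(1 + Γ)/(1 − Γ) = 50·(0.776 − j0.584)/(1.22 + j0.584)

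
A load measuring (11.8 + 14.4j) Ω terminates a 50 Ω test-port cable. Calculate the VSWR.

Γ = (Z_L − Z_0)/(Z_L + Z_0) = (-38.2 + j14.4)/(61.8 + j14.4)
|Γ| = 40.8/63.5 = 0.643
VSWR = (1 + |Γ|)/(1 − |Γ|) = 1.64/0.357

VSWR ≈ 4.61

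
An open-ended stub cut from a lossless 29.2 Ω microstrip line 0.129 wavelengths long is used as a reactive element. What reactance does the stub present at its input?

X_in ≈ -27.8 Ω (capacitive)

βl = 2π × 0.129 = 46.4°
tan(βl) = 1.05
For an open-ended stub, Z_in = −jZ_0·cot(βl) = −jZ_0/tan(βl)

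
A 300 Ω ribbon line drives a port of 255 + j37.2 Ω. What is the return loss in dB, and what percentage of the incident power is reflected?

RL ≈ 19.6 dB; 1.1% of incident power reflected

Γ = (-45 + j37.2)/(555 + j37.2), |Γ| = 0.105
RL = −20·log₁₀(0.105) = 19.6 dB
P_refl/P_inc = |Γ|² = 0.011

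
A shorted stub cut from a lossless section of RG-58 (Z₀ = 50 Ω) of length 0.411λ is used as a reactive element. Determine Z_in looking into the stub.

Z_in ≈ −j31.3 Ω

βl = 2π × 0.411 = 148°
tan(βl) = -0.626
For a shorted stub, Z_in = jZ_0·tan(βl)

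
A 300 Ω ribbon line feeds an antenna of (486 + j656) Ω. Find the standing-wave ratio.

VSWR ≈ 4.99

Γ = (Z_L − Z_0)/(Z_L + Z_0) = (186 + j656)/(786 + j656)
|Γ| = 682/1020 = 0.666
VSWR = (1 + |Γ|)/(1 − |Γ|) = 1.67/0.334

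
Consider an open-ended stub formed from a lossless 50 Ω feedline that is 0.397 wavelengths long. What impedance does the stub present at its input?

βl = 2π × 0.397 = 143°
tan(βl) = -0.756
For an open-ended stub, Z_in = −jZ_0·cot(βl) = −jZ_0/tan(βl)

Z_in ≈ +j66.2 Ω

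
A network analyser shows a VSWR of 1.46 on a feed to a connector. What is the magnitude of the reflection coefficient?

|Γ| = (S − 1)/(S + 1) = (1.46 − 1)/(1.46 + 1) = 0.46/2.46

|Γ| ≈ 0.187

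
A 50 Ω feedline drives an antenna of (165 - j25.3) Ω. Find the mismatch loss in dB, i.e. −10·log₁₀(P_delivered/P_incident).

mismatch loss ≈ 1.52 dB

Γ = (115 − j25.3)/(215 − j25.3), |Γ| = 0.544
|Γ|² = 0.296, so P_del/P_inc = 1 − |Γ|² = 0.704
ML = −10·log₁₀(1 − |Γ|²)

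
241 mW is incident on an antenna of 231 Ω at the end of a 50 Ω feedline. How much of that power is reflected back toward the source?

P_reflected ≈ 100 mW

Γ = (231 − 50)/(231 + 50) = 0.644
|Γ|² = 0.415
P_refl = |Γ|²·P_inc = 100 mW, P_del = (1 − |Γ|²)·P_inc = 141 mW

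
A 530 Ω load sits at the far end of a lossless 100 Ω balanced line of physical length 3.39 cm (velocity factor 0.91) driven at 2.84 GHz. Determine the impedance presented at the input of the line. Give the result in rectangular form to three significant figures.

λ = v/f = 0.91·c / 2.84 GHz = 0.0961 m
βl = 2π·l/λ = 2π × 0.353 = 127°
tan(βl) = tan(127°) = -1.33
Z_in = Z_0·(Z_L + jZ_0·tanβl)/(Z_0 + jZ_L·tanβl)
     = 100·(530 − j133)/(100 − j704)

Z_in ≈ 29 + j71.1 Ω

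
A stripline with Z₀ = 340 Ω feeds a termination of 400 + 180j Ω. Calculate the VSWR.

VSWR ≈ 1.66

Γ = (Z_L − Z_0)/(Z_L + Z_0) = (60 + j180)/(740 + j180)
|Γ| = 190/762 = 0.249
VSWR = (1 + |Γ|)/(1 − |Γ|) = 1.25/0.751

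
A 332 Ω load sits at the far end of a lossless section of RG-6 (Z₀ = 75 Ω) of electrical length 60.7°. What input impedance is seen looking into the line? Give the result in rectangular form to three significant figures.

tan(βl) = tan(60.7°) = 1.78
Z_in = Z_0·(Z_L + jZ_0·tanβl)/(Z_0 + jZ_L·tanβl)
     = 75·(332 + j134)/(75 + j592)

Z_in ≈ 21.9 − j39.3 Ω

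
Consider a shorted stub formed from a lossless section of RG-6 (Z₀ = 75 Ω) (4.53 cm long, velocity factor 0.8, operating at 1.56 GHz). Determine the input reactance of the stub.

X_in ≈ -262 Ω (capacitive)

λ = v/f = 0.8·c / 1.56 GHz = 0.154 m
βl = 2π·l/λ = 2π × 0.294 = 106°
tan(βl) = -3.49
For a shorted stub, Z_in = jZ_0·tan(βl)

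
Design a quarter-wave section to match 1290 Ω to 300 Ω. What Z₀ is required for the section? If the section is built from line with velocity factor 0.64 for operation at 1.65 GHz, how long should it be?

Z_qwt ≈ 622 Ω; length ≈ 2.91 cm

Z_qwt = √(Z_0·R_L) = √(300 × 1290) = √387000
λ = 0.64·c/f = 0.116 m, so l = λ/4 = 0.0291 m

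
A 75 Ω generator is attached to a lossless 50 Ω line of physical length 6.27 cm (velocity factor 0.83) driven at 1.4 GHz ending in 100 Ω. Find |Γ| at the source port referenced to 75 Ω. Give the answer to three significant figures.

|Γ| ≈ 0.425

λ = v/f = 0.83·c / 1.4 GHz = 0.178 m
βl = 2π·l/λ = 2π × 0.353 = 127°
tan(βl) = -1.33
Z_in = Z_0·(Z_L + jZ_0·tanβl)/(Z_0 + jZ_L·tanβl) = 34.3 + j24.7 Ω
Γ_s = (Z_in − Z_s)/(Z_in + Z_s) = (-40.7 + j24.7)/(109 + j24.7), |Γ_s| = 0.425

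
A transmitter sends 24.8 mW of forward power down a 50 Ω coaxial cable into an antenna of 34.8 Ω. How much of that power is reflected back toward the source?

P_reflected ≈ 0.797 mW

Γ = (34.8 − 50)/(34.8 + 50) = -0.179
|Γ|² = 0.0321
P_refl = |Γ|²·P_inc = 0.797 mW, P_del = (1 − |Γ|²)·P_inc = 24 mW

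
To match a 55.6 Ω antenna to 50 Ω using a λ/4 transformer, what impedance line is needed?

Z_qwt = √(Z_0·R_L) = √(50 × 55.6) = √2780

Z_qwt ≈ 52.7 Ω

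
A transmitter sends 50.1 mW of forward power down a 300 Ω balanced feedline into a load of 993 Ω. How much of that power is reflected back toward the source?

Γ = (993 − 300)/(993 + 300) = 0.536
|Γ|² = 0.287
P_refl = |Γ|²·P_inc = 14.4 mW, P_del = (1 − |Γ|²)·P_inc = 35.7 mW

P_reflected ≈ 14.4 mW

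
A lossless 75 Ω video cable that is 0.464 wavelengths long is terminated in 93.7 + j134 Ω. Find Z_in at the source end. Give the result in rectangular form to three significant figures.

Z_in ≈ 47.6 + j92.4 Ω

βl = 2π × 0.464 = 167°
tan(βl) = tan(167°) = -0.23
Z_in = Z_0·(Z_L + jZ_0·tanβl)/(Z_0 + jZ_L·tanβl)
     = 75·(93.7 + j117)/(106 − j21.6)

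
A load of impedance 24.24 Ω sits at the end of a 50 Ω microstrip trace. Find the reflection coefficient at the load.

Γ = (Z_L − Z_0)/(Z_L + Z_0) = (24.24 − 50)/(24.24 + 50) = -25.76/74.24

Γ = -0.347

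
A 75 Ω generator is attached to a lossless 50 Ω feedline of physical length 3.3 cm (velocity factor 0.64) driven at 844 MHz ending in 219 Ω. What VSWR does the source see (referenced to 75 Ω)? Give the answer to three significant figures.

VSWR ≈ 5.23

λ = v/f = 0.64·c / 844 MHz = 0.227 m
βl = 2π·l/λ = 2π × 0.145 = 52.2°
tan(βl) = 1.29
Z_in = Z_0·(Z_L + jZ_0·tanβl)/(Z_0 + jZ_L·tanβl) = 17.7 − j35.6 Ω
Γ_s = (Z_in − Z_s)/(Z_in + Z_s) = (-57.3 − j35.6)/(92.7 − j35.6), |Γ_s| = 0.679
VSWR = (1 + |Γ_s|)/(1 − |Γ_s|)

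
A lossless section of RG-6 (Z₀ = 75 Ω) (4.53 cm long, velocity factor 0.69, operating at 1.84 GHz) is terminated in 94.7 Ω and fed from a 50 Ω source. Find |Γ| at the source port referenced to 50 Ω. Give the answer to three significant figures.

|Γ| ≈ 0.261

λ = v/f = 0.69·c / 1.84 GHz = 0.112 m
βl = 2π·l/λ = 2π × 0.403 = 145°
tan(βl) = -0.701
Z_in = Z_0·(Z_L + jZ_0·tanβl)/(Z_0 + jZ_L·tanβl) = 79.2 + j17.5 Ω
Γ_s = (Z_in − Z_s)/(Z_in + Z_s) = (29.2 + j17.5)/(129 + j17.5), |Γ_s| = 0.261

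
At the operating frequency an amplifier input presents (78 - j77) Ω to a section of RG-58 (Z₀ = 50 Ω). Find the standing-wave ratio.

Γ = (Z_L − Z_0)/(Z_L + Z_0) = (28 − j77)/(128 − j77)
|Γ| = 81.9/149 = 0.549
VSWR = (1 + |Γ|)/(1 − |Γ|) = 1.55/0.451

VSWR ≈ 3.43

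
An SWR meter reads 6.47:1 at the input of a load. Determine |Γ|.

|Γ| = (S − 1)/(S + 1) = (6.47 − 1)/(6.47 + 1) = 5.47/7.47

|Γ| ≈ 0.732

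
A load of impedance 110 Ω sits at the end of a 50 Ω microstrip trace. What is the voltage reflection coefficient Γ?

Γ = 0.375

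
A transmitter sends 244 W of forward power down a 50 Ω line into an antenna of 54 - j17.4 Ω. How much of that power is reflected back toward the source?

P_reflected ≈ 7 W

|Γ| = |(4 − j17.4)/(104 − j17.4)| = 0.169
|Γ|² = 0.0287
P_refl = |Γ|²·P_inc = 7 W, P_del = (1 − |Γ|²)·P_inc = 237 W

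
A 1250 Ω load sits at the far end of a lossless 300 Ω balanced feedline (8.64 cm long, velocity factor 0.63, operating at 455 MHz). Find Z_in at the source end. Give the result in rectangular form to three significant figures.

Z_in ≈ 76.9 − j76.1 Ω

λ = v/f = 0.63·c / 455 MHz = 0.415 m
βl = 2π·l/λ = 2π × 0.208 = 74.9°
tan(βl) = tan(74.9°) = 3.7
Z_in = Z_0·(Z_L + jZ_0·tanβl)/(Z_0 + jZ_L·tanβl)
     = 300·(1250 + j1110)/(300 + j4630)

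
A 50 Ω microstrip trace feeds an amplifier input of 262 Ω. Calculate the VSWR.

VSWR ≈ 5.24

Γ = (262 − 50)/(262 + 50) = 0.679
VSWR = (1 + 0.679)/(1 − 0.679)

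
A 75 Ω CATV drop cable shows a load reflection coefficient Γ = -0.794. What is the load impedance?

Z_L ≈ 8.61 Ω

Z_L = Z_0·(1 + Γ)/(1 − Γ) = 75·(0.206)/(1.79)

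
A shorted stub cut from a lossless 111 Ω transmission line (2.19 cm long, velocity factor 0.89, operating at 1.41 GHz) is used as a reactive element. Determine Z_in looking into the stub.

Z_in ≈ +j98.7 Ω

λ = v/f = 0.89·c / 1.41 GHz = 0.189 m
βl = 2π·l/λ = 2π × 0.116 = 41.6°
tan(βl) = 0.889
For a shorted stub, Z_in = jZ_0·tan(βl)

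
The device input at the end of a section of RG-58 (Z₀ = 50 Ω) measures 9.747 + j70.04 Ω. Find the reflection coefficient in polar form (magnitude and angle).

Γ ≈ 0.877 ∠ 70.4°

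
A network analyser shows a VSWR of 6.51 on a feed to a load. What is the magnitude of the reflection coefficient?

|Γ| ≈ 0.734

|Γ| = (S − 1)/(S + 1) = (6.51 − 1)/(6.51 + 1) = 5.51/7.51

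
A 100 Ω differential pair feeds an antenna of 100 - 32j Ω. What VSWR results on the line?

VSWR ≈ 1.38

Γ = (Z_L − Z_0)/(Z_L + Z_0) = (0 − j32)/(200 − j32)
|Γ| = 32/203 = 0.158
VSWR = (1 + |Γ|)/(1 − |Γ|) = 1.16/0.842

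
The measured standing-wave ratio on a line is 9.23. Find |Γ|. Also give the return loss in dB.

|Γ| ≈ 0.804; return loss ≈ 1.89 dB

|Γ| = (S − 1)/(S + 1) = (9.23 − 1)/(9.23 + 1) = 8.23/10.2
RL = −20·log₁₀|Γ| = −20·log₁₀(0.804)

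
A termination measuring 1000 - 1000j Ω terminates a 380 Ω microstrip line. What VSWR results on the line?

VSWR ≈ 5.46

Γ = (Z_L − Z_0)/(Z_L + Z_0) = (620 − j1000)/(1380 − j1000)
|Γ| = 1180/1700 = 0.69
VSWR = (1 + |Γ|)/(1 − |Γ|) = 1.69/0.31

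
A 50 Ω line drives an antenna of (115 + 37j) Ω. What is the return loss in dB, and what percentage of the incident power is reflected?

RL ≈ 7.09 dB; 19.6% of incident power reflected

Γ = (65 + j37)/(165 + j37), |Γ| = 0.442
RL = −20·log₁₀(0.442) = 7.09 dB
P_refl/P_inc = |Γ|² = 0.196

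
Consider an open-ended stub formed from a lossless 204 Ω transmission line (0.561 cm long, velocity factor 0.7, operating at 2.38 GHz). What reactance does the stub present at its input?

X_in ≈ -483 Ω (capacitive)

λ = v/f = 0.7·c / 2.38 GHz = 0.0882 m
βl = 2π·l/λ = 2π × 0.0636 = 22.9°
tan(βl) = 0.422
For an open-ended stub, Z_in = −jZ_0·cot(βl) = −jZ_0/tan(βl)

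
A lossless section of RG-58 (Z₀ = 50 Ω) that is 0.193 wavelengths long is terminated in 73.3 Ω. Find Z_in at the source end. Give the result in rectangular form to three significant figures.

βl = 2π × 0.193 = 69.5°
tan(βl) = tan(69.5°) = 2.67
Z_in = Z_0·(Z_L + jZ_0·tanβl)/(Z_0 + jZ_L·tanβl)
     = 50·(73.3 + j134)/(50 + j196)

Z_in ≈ 36.5 − j9.39 Ω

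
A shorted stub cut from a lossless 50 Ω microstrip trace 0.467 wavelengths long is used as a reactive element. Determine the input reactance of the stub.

X_in ≈ -10.5 Ω (capacitive)

βl = 2π × 0.467 = 168°
tan(βl) = -0.21
For a shorted stub, Z_in = jZ_0·tan(βl)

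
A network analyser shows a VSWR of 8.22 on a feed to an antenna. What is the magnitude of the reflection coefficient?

|Γ| ≈ 0.783

|Γ| = (S − 1)/(S + 1) = (8.22 − 1)/(8.22 + 1) = 7.22/9.22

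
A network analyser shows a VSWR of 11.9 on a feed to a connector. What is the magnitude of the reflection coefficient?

|Γ| ≈ 0.845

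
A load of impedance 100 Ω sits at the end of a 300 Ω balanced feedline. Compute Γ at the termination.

Γ = -0.5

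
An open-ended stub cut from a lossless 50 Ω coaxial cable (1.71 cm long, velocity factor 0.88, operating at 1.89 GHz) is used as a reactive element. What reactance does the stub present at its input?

λ = v/f = 0.88·c / 1.89 GHz = 0.14 m
βl = 2π·l/λ = 2π × 0.122 = 44.1°
tan(βl) = 0.968
For an open-ended stub, Z_in = −jZ_0·cot(βl) = −jZ_0/tan(βl)

X_in ≈ -51.6 Ω (capacitive)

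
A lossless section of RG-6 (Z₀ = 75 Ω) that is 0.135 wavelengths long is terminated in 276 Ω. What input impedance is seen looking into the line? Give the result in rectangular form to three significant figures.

βl = 2π × 0.135 = 48.6°
tan(βl) = tan(48.6°) = 1.13
Z_in = Z_0·(Z_L + jZ_0·tanβl)/(Z_0 + jZ_L·tanβl)
     = 75·(276 + j85.1)/(75 + j313)

Z_in ≈ 34.3 − j57.9 Ω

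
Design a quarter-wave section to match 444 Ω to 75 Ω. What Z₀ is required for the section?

Z_qwt ≈ 182 Ω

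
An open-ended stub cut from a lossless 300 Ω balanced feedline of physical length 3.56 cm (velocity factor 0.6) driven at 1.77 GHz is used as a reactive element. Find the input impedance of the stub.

Z_in ≈ +j218 Ω

λ = v/f = 0.6·c / 1.77 GHz = 0.102 m
βl = 2π·l/λ = 2π × 0.35 = 126°
tan(βl) = -1.38
For an open-ended stub, Z_in = −jZ_0·cot(βl) = −jZ_0/tan(βl)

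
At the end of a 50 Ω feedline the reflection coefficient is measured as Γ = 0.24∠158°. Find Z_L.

Z_L ≈ 31.4 + j5.98 Ω

Z_L = Z_0·(1 + Γ)/(1 − Γ) = 50·(0.777 + j0.0899)/(1.22 − j0.0899)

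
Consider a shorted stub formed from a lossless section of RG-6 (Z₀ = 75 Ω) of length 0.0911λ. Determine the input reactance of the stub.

X_in ≈ 48.3 Ω (inductive)

βl = 2π × 0.0911 = 32.8°
tan(βl) = 0.644
For a shorted stub, Z_in = jZ_0·tan(βl)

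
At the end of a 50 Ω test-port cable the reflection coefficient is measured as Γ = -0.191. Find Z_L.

Z_L ≈ 34 Ω

Z_L = Z_0·(1 + Γ)/(1 − Γ) = 50·(0.809)/(1.19)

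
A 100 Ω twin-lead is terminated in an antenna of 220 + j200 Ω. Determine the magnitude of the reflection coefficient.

Γ = (Z_L − Z_0)/(Z_L + Z_0) = (120 + j200)/(320 + j200)
|Γ| = 233/377

|Γ| ≈ 0.618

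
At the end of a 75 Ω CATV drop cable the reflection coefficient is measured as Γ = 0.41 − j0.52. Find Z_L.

Z_L ≈ 68.1 − j126 Ω

Z_L = Z_0·(1 + Γ)/(1 − Γ) = 75·(1.41 − j0.52)/(0.59 + j0.52)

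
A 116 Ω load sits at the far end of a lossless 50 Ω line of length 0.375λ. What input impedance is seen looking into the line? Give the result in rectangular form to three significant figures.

βl = 2π × 0.375 = 135°
tan(βl) = tan(135°) = -1
Z_in = Z_0·(Z_L + jZ_0·tanβl)/(Z_0 + jZ_L·tanβl)
     = 50·(116 − j50)/(50 − j116)

Z_in ≈ 36.3 + j34.3 Ω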